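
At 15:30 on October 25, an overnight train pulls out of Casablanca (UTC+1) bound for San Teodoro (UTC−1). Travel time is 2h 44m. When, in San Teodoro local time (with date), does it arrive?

16:14 on Oct 25

San Teodoro is 2:00 behind Casablanca.
After 2 hours 44 minutes it is 18:14 in Casablanca.
Shift by the zone difference: 18:14 − 2:00 = 16:14 on Oct 25 in San Teodoro.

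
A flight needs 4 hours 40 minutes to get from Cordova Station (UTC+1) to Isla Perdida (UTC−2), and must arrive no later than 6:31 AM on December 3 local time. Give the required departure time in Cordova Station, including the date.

Target arrival in UTC: 6:31 AM + 2:00 = 8:31 AM on Dec 3.
Subtract 4 hours and 40 minutes → departure 3:51 AM UTC on Dec 3.
Cordova Station is UTC+1:00: 3:51 AM + 1:00 = 4:51 AM on Dec 3.

4:51 AM on December 3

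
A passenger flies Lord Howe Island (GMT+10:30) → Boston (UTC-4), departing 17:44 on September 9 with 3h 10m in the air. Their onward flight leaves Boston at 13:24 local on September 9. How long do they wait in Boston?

Convert departure to UTC: 17:44 − 10:30 = 07:14 UTC on Sep 9.
Add 3 hours and 10 minutes flight time → 10:24 UTC.
Boston is UTC−4:00, so local arrival = 10:24 − 4:00 = 06:24 on Sep 9.
Layover = 13:24 − 06:24 = 7 hours.

7 hours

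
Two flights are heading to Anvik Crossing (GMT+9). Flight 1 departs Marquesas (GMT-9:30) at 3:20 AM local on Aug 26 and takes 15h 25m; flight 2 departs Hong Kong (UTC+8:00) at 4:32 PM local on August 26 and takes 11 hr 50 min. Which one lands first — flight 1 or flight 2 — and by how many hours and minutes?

the second, by 7 hours 53 minutes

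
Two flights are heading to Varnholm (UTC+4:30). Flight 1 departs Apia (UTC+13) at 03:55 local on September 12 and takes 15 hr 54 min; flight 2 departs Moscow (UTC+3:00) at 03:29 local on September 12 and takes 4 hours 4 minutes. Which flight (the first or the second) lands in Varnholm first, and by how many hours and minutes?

the second, by 2 hours 16 minutes

Flight 1 in UTC: 03:55 − 13:00 = 14:55 on Sep 11.
+15 hours 54 minutes → arrive 06:49 UTC on Sep 12.
Flight 2 in UTC: 03:29 − 3:00 = 00:29 on Sep 12.
+4 hours 4 minutes → arrive 04:33 UTC on Sep 12.
Flight 2 lands earlier by 2 hours 16 minutes.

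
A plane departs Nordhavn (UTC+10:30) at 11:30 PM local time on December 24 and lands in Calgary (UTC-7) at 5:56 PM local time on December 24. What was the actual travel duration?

Departure in UTC: 11:30 PM − 10:30 = 1:00 PM on Dec 24.
Arrival in UTC: 5:56 PM + 7:00 = 12:56 AM on Dec 25.
Elapsed = 12:56 AM − 1:00 PM (+1 day) = 11 hours 56 minutes.

11 hours 56 minutes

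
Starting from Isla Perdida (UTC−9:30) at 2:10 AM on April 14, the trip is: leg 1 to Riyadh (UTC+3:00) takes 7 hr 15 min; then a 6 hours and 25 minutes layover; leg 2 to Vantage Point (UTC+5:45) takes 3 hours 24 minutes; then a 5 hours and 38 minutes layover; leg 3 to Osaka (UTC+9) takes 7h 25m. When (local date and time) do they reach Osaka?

Convert departure to UTC: 2:10 AM + 9:30 = 11:40 AM UTC on Apr 14.
Add 7 hours 15 minutes leg 1 → 6:55 PM UTC.
Add 6 hours 25 minutes layover in Riyadh → 1:20 AM UTC (Apr 15).
Add 3 hours and 24 minutes leg 2 → 4:44 AM UTC.
Add 5 hours and 38 minutes layover in Vantage Point → 10:22 AM UTC.
Add 7 hours 25 minutes leg 3 → 5:47 PM UTC.
Osaka is UTC+9:00, so local arrival = 5:47 PM + 9:00 = 2:47 AM on Apr 16.

2:47 AM on April 16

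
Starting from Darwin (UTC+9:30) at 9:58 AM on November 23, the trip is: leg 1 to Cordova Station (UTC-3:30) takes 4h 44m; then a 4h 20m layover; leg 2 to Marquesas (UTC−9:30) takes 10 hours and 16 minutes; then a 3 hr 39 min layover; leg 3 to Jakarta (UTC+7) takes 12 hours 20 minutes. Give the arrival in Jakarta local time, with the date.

Convert departure to UTC: 9:58 AM − 9:30 = 12:28 AM UTC on Nov 23.
Add 4 hours and 44 minutes leg 1 → 5:12 AM UTC.
Add 4 hours 20 minutes layover in Cordova Station → 9:32 AM UTC.
Add 10 hours and 16 minutes leg 2 → 7:48 PM UTC.
Add 3 hours and 39 minutes layover in Marquesas → 11:27 PM UTC.
Add 12 hours 20 minutes leg 3 → 11:47 AM UTC (Nov 24).
Jakarta is UTC+7:00, so local arrival = 11:47 AM + 7:00 = 6:47 PM on Nov 24.

6:47 PM on Nov 24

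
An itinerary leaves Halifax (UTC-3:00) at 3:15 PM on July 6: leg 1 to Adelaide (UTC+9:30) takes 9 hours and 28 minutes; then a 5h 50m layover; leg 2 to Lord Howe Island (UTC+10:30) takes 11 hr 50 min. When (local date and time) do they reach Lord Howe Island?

7:53 AM on Jul 8

Convert departure to UTC: 3:15 PM + 3:00 = 6:15 PM UTC on Jul 6.
Add 9 hours 28 minutes leg 1 → 3:43 AM UTC (Jul 7).
Add 5 hours 50 minutes layover in Adelaide → 9:33 AM UTC.
Add 11 hours 50 minutes leg 2 → 9:23 PM UTC.
Lord Howe Island is UTC+10:30, so local arrival = 9:23 PM + 10:30 = 7:53 AM on Jul 8.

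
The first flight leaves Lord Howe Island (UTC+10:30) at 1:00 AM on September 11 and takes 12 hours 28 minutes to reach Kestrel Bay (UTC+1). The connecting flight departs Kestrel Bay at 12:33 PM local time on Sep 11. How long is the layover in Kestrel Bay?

8 hours 35 minutes

Convert departure to UTC: 1:00 AM − 10:30 = 2:30 PM UTC on Sep 10.
Add 12 hours 28 minutes flight time → 2:58 AM UTC (Sep 11).
Kestrel Bay is UTC+1:00, so local arrival = 2:58 AM + 1:00 = 3:58 AM on Sep 11.
Layover = 12:33 PM − 3:58 AM = 8 hours 35 minutes.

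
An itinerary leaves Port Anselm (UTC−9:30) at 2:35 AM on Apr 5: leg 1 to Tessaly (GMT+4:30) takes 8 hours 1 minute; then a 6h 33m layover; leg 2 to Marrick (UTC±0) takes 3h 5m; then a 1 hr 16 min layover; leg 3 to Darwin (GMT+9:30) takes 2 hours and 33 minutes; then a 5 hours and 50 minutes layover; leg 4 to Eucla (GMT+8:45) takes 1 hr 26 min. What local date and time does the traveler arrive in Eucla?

1:34 AM on Apr 7

Convert departure to UTC: 2:35 AM + 9:30 = 12:05 PM UTC on Apr 5.
Add 8 hours and 1 minute leg 1 → 8:06 PM UTC.
Add 6 hours 33 minutes layover in Tessaly → 2:39 AM UTC (Apr 6).
Add 3 hours 5 minutes leg 2 → 5:44 AM UTC.
Add 1 hour and 16 minutes layover in Marrick → 7:00 AM UTC.
Add 2 hours and 33 minutes leg 3 → 9:33 AM UTC.
Add 5 hours 50 minutes layover in Darwin → 3:23 PM UTC.
Add 1 hour 26 minutes leg 4 → 4:49 PM UTC.
Eucla is UTC+8:45, so local arrival = 4:49 PM + 8:45 = 1:34 AM on Apr 7.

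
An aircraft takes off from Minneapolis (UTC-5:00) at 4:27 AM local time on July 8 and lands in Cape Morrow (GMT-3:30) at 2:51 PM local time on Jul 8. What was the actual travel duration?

Departure in UTC: 4:27 AM + 5:00 = 9:27 AM on Jul 8.
Arrival in UTC: 2:51 PM + 3:30 = 6:21 PM on Jul 8.
Elapsed = 6:21 PM − 9:27 AM = 8 hours 54 minutes.

8 hours 54 minutes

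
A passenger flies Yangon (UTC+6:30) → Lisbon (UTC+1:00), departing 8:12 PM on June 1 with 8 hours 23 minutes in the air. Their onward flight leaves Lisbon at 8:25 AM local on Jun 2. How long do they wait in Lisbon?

9 hours 20 minutes

Convert departure to UTC: 8:12 PM − 6:30 = 1:42 PM UTC on Jun 1.
Add 8 hours 23 minutes flight time → 10:05 PM UTC.
Lisbon is UTC+1:00, so local arrival = 10:05 PM + 1:00 = 11:05 PM on Jun 1.
Layover = 8:25 AM − 11:05 PM (+1 day) = 9 hours 20 minutes.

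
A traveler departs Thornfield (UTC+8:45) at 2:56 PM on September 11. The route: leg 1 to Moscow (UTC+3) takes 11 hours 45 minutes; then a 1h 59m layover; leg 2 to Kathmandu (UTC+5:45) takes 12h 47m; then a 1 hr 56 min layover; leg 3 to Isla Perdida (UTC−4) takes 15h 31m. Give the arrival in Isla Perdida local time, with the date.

10:09 PM on September 12

Convert departure to UTC: 2:56 PM − 8:45 = 6:11 AM UTC on Sep 11.
Add 11 hours 45 minutes leg 1 → 5:56 PM UTC.
Add 1 hour 59 minutes layover in Moscow → 7:55 PM UTC.
Add 12 hours and 47 minutes leg 2 → 8:42 AM UTC (Sep 12).
Add 1 hour and 56 minutes layover in Kathmandu → 10:38 AM UTC.
Add 15 hours and 31 minutes leg 3 → 2:09 AM UTC (Sep 13).
Isla Perdida is UTC−4:00, so local arrival = 2:09 AM − 4:00 = 10:09 PM on Sep 12.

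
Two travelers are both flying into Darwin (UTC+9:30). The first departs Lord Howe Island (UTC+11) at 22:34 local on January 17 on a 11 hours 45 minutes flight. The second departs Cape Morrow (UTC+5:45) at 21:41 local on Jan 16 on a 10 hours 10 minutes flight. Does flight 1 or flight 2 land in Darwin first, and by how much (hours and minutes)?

Flight 1 in UTC: 22:34 − 11:00 = 11:34 on Jan 17.
+11 hours and 45 minutes → arrive 23:19 UTC on Jan 17.
Flight 2 in UTC: 21:41 − 5:45 = 15:56 on Jan 16.
+10 hours and 10 minutes → arrive 02:06 UTC on Jan 17.
Flight 2 lands earlier by 21 hours 13 minutes.

the second, by 21 hours 13 minutes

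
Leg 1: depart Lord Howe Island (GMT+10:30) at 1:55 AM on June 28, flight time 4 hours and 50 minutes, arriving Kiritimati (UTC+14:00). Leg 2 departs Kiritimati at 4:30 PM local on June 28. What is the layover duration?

6 hours 15 minutes

Convert departure to UTC: 1:55 AM − 10:30 = 3:25 PM UTC on Jun 27.
Add 4 hours 50 minutes flight time → 8:15 PM UTC.
Kiritimati is UTC+14:00, so local arrival = 8:15 PM + 14:00 = 10:15 AM on Jun 28.
Layover = 4:30 PM − 10:15 AM = 6 hours 15 minutes.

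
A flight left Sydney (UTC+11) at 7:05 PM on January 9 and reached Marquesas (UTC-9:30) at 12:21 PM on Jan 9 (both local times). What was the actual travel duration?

Departure in UTC: 7:05 PM − 11:00 = 8:05 AM on Jan 9.
Arrival in UTC: 12:21 PM + 9:30 = 9:51 PM on Jan 9.
Elapsed = 9:51 PM − 8:05 AM = 13 hours 46 minutes.

13 hours 46 minutes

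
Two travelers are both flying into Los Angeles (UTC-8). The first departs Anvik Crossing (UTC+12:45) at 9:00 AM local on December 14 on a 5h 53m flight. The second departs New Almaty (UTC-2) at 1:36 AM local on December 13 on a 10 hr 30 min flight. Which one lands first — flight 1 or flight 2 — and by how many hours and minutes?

the second, by 12 hours 2 minutes

Flight 1 in UTC: 9:00 AM − 12:45 = 8:15 PM on Dec 13.
+5 hours 53 minutes → arrive 2:08 AM UTC on Dec 14.
Flight 2 in UTC: 1:36 AM + 2:00 = 3:36 AM on Dec 13.
+10 hours and 30 minutes → arrive 2:06 PM UTC on Dec 13.
Flight 2 lands earlier by 12 hours 2 minutes.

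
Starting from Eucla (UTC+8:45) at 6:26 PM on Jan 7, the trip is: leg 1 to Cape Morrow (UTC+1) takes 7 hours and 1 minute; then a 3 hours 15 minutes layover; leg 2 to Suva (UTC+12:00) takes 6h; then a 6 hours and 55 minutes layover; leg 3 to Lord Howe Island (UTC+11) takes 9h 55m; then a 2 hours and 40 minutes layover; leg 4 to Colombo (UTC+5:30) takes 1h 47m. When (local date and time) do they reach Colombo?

4:44 AM on January 9

Convert departure to UTC: 6:26 PM − 8:45 = 9:41 AM UTC on Jan 7.
Add 7 hours 1 minute leg 1 → 4:42 PM UTC.
Add 3 hours and 15 minutes layover in Cape Morrow → 7:57 PM UTC.
Add 6 hours leg 2 → 1:57 AM UTC (Jan 8).
Add 6 hours 55 minutes layover in Suva → 8:52 AM UTC.
Add 9 hours and 55 minutes leg 3 → 6:47 PM UTC.
Add 2 hours and 40 minutes layover in Lord Howe Island → 9:27 PM UTC.
Add 1 hour and 47 minutes leg 4 → 11:14 PM UTC.
Colombo is UTC+5:30, so local arrival = 11:14 PM + 5:30 = 4:44 AM on Jan 9.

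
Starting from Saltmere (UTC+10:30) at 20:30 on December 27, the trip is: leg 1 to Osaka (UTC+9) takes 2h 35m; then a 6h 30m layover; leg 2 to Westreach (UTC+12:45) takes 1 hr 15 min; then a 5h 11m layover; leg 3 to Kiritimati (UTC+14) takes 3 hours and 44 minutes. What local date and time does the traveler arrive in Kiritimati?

19:15 on December 28

Convert departure to UTC: 20:30 − 10:30 = 10:00 UTC on Dec 27.
Add 2 hours and 35 minutes leg 1 → 12:35 UTC.
Add 6 hours 30 minutes layover in Osaka → 19:05 UTC.
Add 1 hour 15 minutes leg 2 → 20:20 UTC.
Add 5 hours 11 minutes layover in Westreach → 01:31 UTC (Dec 28).
Add 3 hours and 44 minutes leg 3 → 05:15 UTC.
Kiritimati is UTC+14:00, so local arrival = 05:15 + 14:00 = 19:15 on Dec 28.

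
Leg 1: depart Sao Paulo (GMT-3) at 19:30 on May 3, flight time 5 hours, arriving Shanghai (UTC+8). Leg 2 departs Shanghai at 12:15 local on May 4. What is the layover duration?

Convert departure to UTC: 19:30 + 3:00 = 22:30 UTC on May 3.
Add 5 hours flight time → 03:30 UTC (May 4).
Shanghai is UTC+8:00, so local arrival = 03:30 + 8:00 = 11:30 on May 4.
Layover = 12:15 − 11:30 = 45 minutes.

45 minutes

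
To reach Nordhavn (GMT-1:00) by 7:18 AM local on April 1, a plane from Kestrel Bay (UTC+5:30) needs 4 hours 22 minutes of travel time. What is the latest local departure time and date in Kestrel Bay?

9:26 AM on April 1

Target arrival in UTC: 7:18 AM + 1:00 = 8:18 AM on Apr 1.
Subtract 4 hours and 22 minutes → departure 3:56 AM UTC on Apr 1.
Kestrel Bay is UTC+5:30: 3:56 AM + 5:30 = 9:26 AM on Apr 1.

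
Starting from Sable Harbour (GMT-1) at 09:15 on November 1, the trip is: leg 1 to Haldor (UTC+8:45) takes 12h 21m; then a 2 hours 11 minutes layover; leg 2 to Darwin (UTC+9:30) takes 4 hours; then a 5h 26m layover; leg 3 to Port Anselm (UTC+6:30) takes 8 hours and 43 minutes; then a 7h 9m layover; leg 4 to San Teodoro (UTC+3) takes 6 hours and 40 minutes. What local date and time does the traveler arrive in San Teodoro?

11:45 on November 3

Convert departure to UTC: 09:15 + 1:00 = 10:15 UTC on Nov 1.
Add 12 hours 21 minutes leg 1 → 22:36 UTC.
Add 2 hours and 11 minutes layover in Haldor → 00:47 UTC (Nov 2).
Add 4 hours leg 2 → 04:47 UTC.
Add 5 hours 26 minutes layover in Darwin → 10:13 UTC.
Add 8 hours 43 minutes leg 3 → 18:56 UTC.
Add 7 hours and 9 minutes layover in Port Anselm → 02:05 UTC (Nov 3).
Add 6 hours 40 minutes leg 4 → 08:45 UTC.
San Teodoro is UTC+3:00, so local arrival = 08:45 + 3:00 = 11:45 on Nov 3.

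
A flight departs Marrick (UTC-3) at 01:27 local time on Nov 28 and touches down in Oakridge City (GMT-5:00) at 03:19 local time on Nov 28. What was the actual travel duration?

3 hours 52 minutes

Departure in UTC: 01:27 + 3:00 = 04:27 on Nov 28.
Arrival in UTC: 03:19 + 5:00 = 08:19 on Nov 28.
Elapsed = 08:19 − 04:27 = 3 hours 52 minutes.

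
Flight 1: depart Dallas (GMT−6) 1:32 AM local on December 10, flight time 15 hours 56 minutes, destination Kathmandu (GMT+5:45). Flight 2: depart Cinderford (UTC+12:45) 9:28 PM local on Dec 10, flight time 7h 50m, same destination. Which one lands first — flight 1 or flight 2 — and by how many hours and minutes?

Flight 1 in UTC: 1:32 AM + 6:00 = 7:32 AM on Dec 10.
+15 hours and 56 minutes → arrive 11:28 PM UTC on Dec 10.
Flight 2 in UTC: 9:28 PM − 12:45 = 8:43 AM on Dec 10.
+7 hours and 50 minutes → arrive 4:33 PM UTC on Dec 10.
Flight 2 lands earlier by 6 hours 55 minutes.

the second, by 6 hours 55 minutes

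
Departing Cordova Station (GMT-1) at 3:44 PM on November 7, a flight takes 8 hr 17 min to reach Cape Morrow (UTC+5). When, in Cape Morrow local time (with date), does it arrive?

6:01 AM on Nov 8

Convert departure to UTC: 3:44 PM + 1:00 = 4:44 PM UTC on Nov 7.
Add 8 hours and 17 minutes travel time → 1:01 AM UTC (Nov 8).
Cape Morrow is UTC+5:00, so local arrival = 1:01 AM + 5:00 = 6:01 AM on Nov 8.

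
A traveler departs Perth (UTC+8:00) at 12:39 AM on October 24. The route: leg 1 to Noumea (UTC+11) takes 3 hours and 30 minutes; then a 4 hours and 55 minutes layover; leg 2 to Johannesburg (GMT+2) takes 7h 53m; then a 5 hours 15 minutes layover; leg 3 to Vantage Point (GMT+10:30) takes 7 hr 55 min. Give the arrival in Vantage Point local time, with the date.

8:37 AM on October 25

Convert departure to UTC: 12:39 AM − 8:00 = 4:39 PM UTC on Oct 23.
Add 3 hours 30 minutes leg 1 → 8:09 PM UTC.
Add 4 hours and 55 minutes layover in Noumea → 1:04 AM UTC (Oct 24).
Add 7 hours and 53 minutes leg 2 → 8:57 AM UTC.
Add 5 hours 15 minutes layover in Johannesburg → 2:12 PM UTC.
Add 7 hours 55 minutes leg 3 → 10:07 PM UTC.
Vantage Point is UTC+10:30, so local arrival = 10:07 PM + 10:30 = 8:37 AM on Oct 25.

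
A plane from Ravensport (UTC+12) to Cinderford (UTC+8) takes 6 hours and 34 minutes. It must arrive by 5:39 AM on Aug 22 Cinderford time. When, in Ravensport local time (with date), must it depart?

3:05 AM on August 22

Target arrival in UTC: 5:39 AM − 8:00 = 9:39 PM on Aug 21.
Subtract 6 hours 34 minutes → departure 3:05 PM UTC on Aug 21.
Ravensport is UTC+12:00: 3:05 PM + 12:00 = 3:05 AM on Aug 22.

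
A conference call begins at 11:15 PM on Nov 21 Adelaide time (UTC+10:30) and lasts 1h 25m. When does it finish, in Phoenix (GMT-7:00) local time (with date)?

Convert start to UTC: 11:15 PM − 10:30 = 12:45 PM UTC on Nov 21.
Add 1 hour 25 minutes duration → 2:10 PM UTC.
Phoenix is UTC−7:00, so local end time = 2:10 PM − 7:00 = 7:10 AM on Nov 21.

7:10 AM on Nov 21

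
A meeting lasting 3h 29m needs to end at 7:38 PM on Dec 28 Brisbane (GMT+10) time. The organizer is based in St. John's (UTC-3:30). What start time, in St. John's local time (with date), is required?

2:39 AM on Dec 28

Target end time in UTC: 7:38 PM − 10:00 = 9:38 AM on Dec 28.
Subtract 3 hours 29 minutes → start 6:09 AM UTC on Dec 28.
St. John's is UTC−3:30: 6:09 AM − 3:30 = 2:39 AM on Dec 28.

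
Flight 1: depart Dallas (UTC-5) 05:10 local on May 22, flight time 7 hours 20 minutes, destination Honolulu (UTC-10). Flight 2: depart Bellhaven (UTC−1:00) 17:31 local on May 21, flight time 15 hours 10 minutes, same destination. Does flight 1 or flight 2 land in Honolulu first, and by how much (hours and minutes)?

Flight 1 in UTC: 05:10 + 5:00 = 10:10 on May 22.
+7 hours and 20 minutes → arrive 17:30 UTC on May 22.
Flight 2 in UTC: 17:31 + 1:00 = 18:31 on May 21.
+15 hours and 10 minutes → arrive 09:41 UTC on May 22.
Flight 2 lands earlier by 7 hours 49 minutes.

the second, by 7 hours 49 minutes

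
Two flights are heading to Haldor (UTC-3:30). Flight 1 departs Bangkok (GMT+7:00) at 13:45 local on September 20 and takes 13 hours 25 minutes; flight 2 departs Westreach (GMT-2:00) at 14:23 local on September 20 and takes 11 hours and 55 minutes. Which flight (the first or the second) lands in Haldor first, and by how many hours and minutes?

Flight 1 in UTC: 13:45 − 7:00 = 06:45 on Sep 20.
+13 hours 25 minutes → arrive 20:10 UTC on Sep 20.
Flight 2 in UTC: 14:23 + 2:00 = 16:23 on Sep 20.
+11 hours and 55 minutes → arrive 04:18 UTC on Sep 21.
Flight 1 lands earlier by 8 hours 8 minutes.

the first, by 8 hours 8 minutes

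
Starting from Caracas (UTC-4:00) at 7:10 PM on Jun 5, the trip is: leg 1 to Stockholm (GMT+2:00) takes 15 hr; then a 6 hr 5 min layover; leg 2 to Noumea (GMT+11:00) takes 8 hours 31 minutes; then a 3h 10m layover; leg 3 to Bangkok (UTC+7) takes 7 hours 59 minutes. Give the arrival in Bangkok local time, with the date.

10:55 PM on June 7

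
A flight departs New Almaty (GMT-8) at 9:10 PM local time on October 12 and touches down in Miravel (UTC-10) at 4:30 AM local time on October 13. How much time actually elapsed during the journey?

9 hours 20 minutes

Departure in UTC: 9:10 PM + 8:00 = 5:10 AM on Oct 13.
Arrival in UTC: 4:30 AM + 10:00 = 2:30 PM on Oct 13.
Elapsed = 2:30 PM − 5:10 AM = 9 hours 20 minutes.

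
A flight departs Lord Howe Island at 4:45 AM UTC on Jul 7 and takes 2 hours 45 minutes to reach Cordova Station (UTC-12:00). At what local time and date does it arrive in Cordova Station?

Departure is given in UTC: 4:45 AM on Jul 7.
Add 2 hours 45 minutes → 7:30 AM UTC.
Cordova Station is UTC−12:00: 7:30 AM − 12:00 = 7:30 PM on Jul 6.

7:30 PM on Jul 6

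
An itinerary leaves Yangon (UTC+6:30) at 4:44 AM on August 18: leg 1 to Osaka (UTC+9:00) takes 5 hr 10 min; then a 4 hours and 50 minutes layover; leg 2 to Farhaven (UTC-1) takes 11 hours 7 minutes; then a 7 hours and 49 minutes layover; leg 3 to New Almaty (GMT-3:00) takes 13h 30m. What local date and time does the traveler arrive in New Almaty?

Convert departure to UTC: 4:44 AM − 6:30 = 10:14 PM UTC on Aug 17.
Add 5 hours 10 minutes leg 1 → 3:24 AM UTC (Aug 18).
Add 4 hours 50 minutes layover in Osaka → 8:14 AM UTC.
Add 11 hours and 7 minutes leg 2 → 7:21 PM UTC.
Add 7 hours and 49 minutes layover in Farhaven → 3:10 AM UTC (Aug 19).
Add 13 hours and 30 minutes leg 3 → 4:40 PM UTC.
New Almaty is UTC−3:00, so local arrival = 4:40 PM − 3:00 = 1:40 PM on Aug 19.

1:40 PM on August 19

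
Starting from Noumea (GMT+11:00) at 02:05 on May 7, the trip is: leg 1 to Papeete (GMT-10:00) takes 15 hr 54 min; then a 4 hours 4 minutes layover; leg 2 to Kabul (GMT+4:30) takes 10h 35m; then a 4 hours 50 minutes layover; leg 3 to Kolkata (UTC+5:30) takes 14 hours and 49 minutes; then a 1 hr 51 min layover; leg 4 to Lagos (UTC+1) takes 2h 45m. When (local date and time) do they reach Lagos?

22:53 on May 8

Convert departure to UTC: 02:05 − 11:00 = 15:05 UTC on May 6.
Add 15 hours and 54 minutes leg 1 → 06:59 UTC (May 7).
Add 4 hours and 4 minutes layover in Papeete → 11:03 UTC.
Add 10 hours and 35 minutes leg 2 → 21:38 UTC.
Add 4 hours and 50 minutes layover in Kabul → 02:28 UTC (May 8).
Add 14 hours 49 minutes leg 3 → 17:17 UTC.
Add 1 hour and 51 minutes layover in Kolkata → 19:08 UTC.
Add 2 hours 45 minutes leg 4 → 21:53 UTC.
Lagos is UTC+1:00, so local arrival = 21:53 + 1:00 = 22:53 on May 8.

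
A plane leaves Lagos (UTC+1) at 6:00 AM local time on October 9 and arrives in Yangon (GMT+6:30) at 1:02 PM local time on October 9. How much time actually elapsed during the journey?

1 hour 32 minutes

Departure in UTC: 6:00 AM − 1:00 = 5:00 AM on Oct 9.
Arrival in UTC: 1:02 PM − 6:30 = 6:32 AM on Oct 9.
Elapsed = 6:32 AM − 5:00 AM = 1 hour 32 minutes.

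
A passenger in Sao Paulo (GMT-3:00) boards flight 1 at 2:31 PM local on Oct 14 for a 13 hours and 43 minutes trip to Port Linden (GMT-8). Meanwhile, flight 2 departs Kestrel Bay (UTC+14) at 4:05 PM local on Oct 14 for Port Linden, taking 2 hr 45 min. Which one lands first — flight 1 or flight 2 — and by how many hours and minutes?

Flight 1 in UTC: 2:31 PM + 3:00 = 5:31 PM on Oct 14.
+13 hours and 43 minutes → arrive 7:14 AM UTC on Oct 15.
Flight 2 in UTC: 4:05 PM − 14:00 = 2:05 AM on Oct 14.
+2 hours and 45 minutes → arrive 4:50 AM UTC on Oct 14.
Flight 2 lands earlier by 26 hours 24 minutes.

the second, by 26 hours 24 minutes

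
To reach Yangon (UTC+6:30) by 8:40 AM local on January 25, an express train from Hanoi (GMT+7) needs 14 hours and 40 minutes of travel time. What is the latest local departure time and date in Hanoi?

6:30 PM on Jan 24

Target arrival in UTC: 8:40 AM − 6:30 = 2:10 AM on Jan 25.
Subtract 14 hours 40 minutes → departure 11:30 AM UTC on Jan 24.
Hanoi is UTC+7:00: 11:30 AM + 7:00 = 6:30 PM on Jan 24.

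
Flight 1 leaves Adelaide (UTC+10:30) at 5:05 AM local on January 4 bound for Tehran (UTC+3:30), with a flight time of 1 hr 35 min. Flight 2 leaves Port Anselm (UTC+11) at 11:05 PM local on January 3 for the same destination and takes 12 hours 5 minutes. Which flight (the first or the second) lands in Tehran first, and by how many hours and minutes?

Flight 1 in UTC: 5:05 AM − 10:30 = 6:35 PM on Jan 3.
+1 hour and 35 minutes → arrive 8:10 PM UTC on Jan 3.
Flight 2 in UTC: 11:05 PM − 11:00 = 12:05 PM on Jan 3.
+12 hours 5 minutes → arrive 12:10 AM UTC on Jan 4.
Flight 1 lands earlier by 4 hours.

the first, by 4 hours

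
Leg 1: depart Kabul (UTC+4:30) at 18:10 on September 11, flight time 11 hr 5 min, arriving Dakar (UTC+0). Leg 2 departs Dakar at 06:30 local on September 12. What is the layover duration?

Convert departure to UTC: 18:10 − 4:30 = 13:40 UTC on Sep 11.
Add 11 hours 5 minutes flight time → 00:45 UTC (Sep 12).
Dakar is UTC+0, so local arrival is the same: 00:45 on Sep 12.
Layover = 06:30 − 00:45 = 5 hours 45 minutes.

5 hours 45 minutes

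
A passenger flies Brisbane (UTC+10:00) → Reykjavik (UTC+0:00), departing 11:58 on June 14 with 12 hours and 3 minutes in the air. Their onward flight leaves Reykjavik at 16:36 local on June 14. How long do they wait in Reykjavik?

2 hours 35 minutes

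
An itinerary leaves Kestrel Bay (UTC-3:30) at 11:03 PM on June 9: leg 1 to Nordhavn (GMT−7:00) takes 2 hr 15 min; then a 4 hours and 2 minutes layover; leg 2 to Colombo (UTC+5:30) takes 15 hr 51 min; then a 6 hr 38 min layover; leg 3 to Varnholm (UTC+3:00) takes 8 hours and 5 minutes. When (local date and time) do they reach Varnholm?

Convert departure to UTC: 11:03 PM + 3:30 = 2:33 AM UTC on Jun 10.
Add 2 hours 15 minutes leg 1 → 4:48 AM UTC.
Add 4 hours and 2 minutes layover in Nordhavn → 8:50 AM UTC.
Add 15 hours and 51 minutes leg 2 → 12:41 AM UTC (Jun 11).
Add 6 hours 38 minutes layover in Colombo → 7:19 AM UTC.
Add 8 hours and 5 minutes leg 3 → 3:24 PM UTC.
Varnholm is UTC+3:00, so local arrival = 3:24 PM + 3:00 = 6:24 PM on Jun 11.

6:24 PM on Jun 11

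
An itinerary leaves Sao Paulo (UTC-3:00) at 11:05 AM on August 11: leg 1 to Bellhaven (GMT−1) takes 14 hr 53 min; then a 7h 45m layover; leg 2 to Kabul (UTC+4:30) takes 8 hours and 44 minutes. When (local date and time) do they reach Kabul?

Convert departure to UTC: 11:05 AM + 3:00 = 2:05 PM UTC on Aug 11.
Add 14 hours 53 minutes leg 1 → 4:58 AM UTC (Aug 12).
Add 7 hours and 45 minutes layover in Bellhaven → 12:43 PM UTC.
Add 8 hours 44 minutes leg 2 → 9:27 PM UTC.
Kabul is UTC+4:30, so local arrival = 9:27 PM + 4:30 = 1:57 AM on Aug 13.

1:57 AM on Aug 13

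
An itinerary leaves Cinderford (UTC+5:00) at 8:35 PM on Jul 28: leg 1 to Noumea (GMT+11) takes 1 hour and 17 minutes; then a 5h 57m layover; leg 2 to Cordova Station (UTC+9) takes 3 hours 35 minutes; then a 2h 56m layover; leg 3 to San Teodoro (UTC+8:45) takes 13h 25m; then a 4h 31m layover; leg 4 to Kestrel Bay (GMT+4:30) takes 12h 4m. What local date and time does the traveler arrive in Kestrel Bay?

3:50 PM on July 30

Convert departure to UTC: 8:35 PM − 5:00 = 3:35 PM UTC on Jul 28.
Add 1 hour 17 minutes leg 1 → 4:52 PM UTC.
Add 5 hours 57 minutes layover in Noumea → 10:49 PM UTC.
Add 3 hours and 35 minutes leg 2 → 2:24 AM UTC (Jul 29).
Add 2 hours and 56 minutes layover in Cordova Station → 5:20 AM UTC.
Add 13 hours and 25 minutes leg 3 → 6:45 PM UTC.
Add 4 hours and 31 minutes layover in San Teodoro → 11:16 PM UTC.
Add 12 hours 4 minutes leg 4 → 11:20 AM UTC (Jul 30).
Kestrel Bay is UTC+4:30, so local arrival = 11:20 AM + 4:30 = 3:50 PM on Jul 30.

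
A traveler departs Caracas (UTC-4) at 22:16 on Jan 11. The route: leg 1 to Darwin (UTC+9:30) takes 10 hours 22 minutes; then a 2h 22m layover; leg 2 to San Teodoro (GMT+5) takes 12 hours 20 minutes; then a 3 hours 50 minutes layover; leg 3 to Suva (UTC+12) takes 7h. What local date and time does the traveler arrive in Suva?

Convert departure to UTC: 22:16 + 4:00 = 02:16 UTC on Jan 12.
Add 10 hours 22 minutes leg 1 → 12:38 UTC.
Add 2 hours and 22 minutes layover in Darwin → 15:00 UTC.
Add 12 hours 20 minutes leg 2 → 03:20 UTC (Jan 13).
Add 3 hours and 50 minutes layover in San Teodoro → 07:10 UTC.
Add 7 hours leg 3 → 14:10 UTC.
Suva is UTC+12:00, so local arrival = 14:10 + 12:00 = 02:10 on Jan 14.

02:10 on Jan 14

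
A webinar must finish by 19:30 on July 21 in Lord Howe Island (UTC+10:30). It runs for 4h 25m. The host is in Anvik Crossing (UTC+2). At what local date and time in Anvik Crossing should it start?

Target end time in UTC: 19:30 − 10:30 = 09:00 on Jul 21.
Subtract 4 hours 25 minutes → start 04:35 UTC on Jul 21.
Anvik Crossing is UTC+2:00: 04:35 + 2:00 = 06:35 on Jul 21.

06:35 on July 21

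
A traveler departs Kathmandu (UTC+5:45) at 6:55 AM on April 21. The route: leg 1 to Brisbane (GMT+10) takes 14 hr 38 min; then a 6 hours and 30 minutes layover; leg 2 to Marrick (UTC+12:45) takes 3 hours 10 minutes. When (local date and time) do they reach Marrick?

2:13 PM on Apr 22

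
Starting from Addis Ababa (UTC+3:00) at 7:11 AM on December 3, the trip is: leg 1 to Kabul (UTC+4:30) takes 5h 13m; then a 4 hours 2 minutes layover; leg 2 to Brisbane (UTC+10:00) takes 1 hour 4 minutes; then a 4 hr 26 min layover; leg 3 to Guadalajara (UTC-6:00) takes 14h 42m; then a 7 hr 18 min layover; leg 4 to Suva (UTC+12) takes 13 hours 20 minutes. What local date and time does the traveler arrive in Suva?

6:16 PM on Dec 5

Convert departure to UTC: 7:11 AM − 3:00 = 4:11 AM UTC on Dec 3.
Add 5 hours 13 minutes leg 1 → 9:24 AM UTC.
Add 4 hours and 2 minutes layover in Kabul → 1:26 PM UTC.
Add 1 hour and 4 minutes leg 2 → 2:30 PM UTC.
Add 4 hours 26 minutes layover in Brisbane → 6:56 PM UTC.
Add 14 hours 42 minutes leg 3 → 9:38 AM UTC (Dec 4).
Add 7 hours and 18 minutes layover in Guadalajara → 4:56 PM UTC.
Add 13 hours 20 minutes leg 4 → 6:16 AM UTC (Dec 5).
Suva is UTC+12:00, so local arrival = 6:16 AM + 12:00 = 6:16 PM on Dec 5.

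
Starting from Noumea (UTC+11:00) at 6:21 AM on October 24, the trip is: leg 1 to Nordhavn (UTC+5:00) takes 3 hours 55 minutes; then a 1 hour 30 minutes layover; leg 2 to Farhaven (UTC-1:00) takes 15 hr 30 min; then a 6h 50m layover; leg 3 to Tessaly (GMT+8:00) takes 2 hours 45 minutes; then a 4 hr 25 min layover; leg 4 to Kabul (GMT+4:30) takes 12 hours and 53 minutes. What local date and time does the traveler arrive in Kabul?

Convert departure to UTC: 6:21 AM − 11:00 = 7:21 PM UTC on Oct 23.
Add 3 hours 55 minutes leg 1 → 11:16 PM UTC.
Add 1 hour 30 minutes layover in Nordhavn → 12:46 AM UTC (Oct 24).
Add 15 hours 30 minutes leg 2 → 4:16 PM UTC.
Add 6 hours 50 minutes layover in Farhaven → 11:06 PM UTC.
Add 2 hours 45 minutes leg 3 → 1:51 AM UTC (Oct 25).
Add 4 hours and 25 minutes layover in Tessaly → 6:16 AM UTC.
Add 12 hours and 53 minutes leg 4 → 7:09 PM UTC.
Kabul is UTC+4:30, so local arrival = 7:09 PM + 4:30 = 11:39 PM on Oct 25.

11:39 PM on Oct 25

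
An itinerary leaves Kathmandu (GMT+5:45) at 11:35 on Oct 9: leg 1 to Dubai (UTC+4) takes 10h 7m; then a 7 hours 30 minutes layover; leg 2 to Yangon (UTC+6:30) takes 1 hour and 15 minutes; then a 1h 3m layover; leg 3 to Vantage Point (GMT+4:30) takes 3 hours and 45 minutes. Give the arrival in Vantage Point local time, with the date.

10:00 on October 10

Convert departure to UTC: 11:35 − 5:45 = 05:50 UTC on Oct 9.
Add 10 hours 7 minutes leg 1 → 15:57 UTC.
Add 7 hours and 30 minutes layover in Dubai → 23:27 UTC.
Add 1 hour 15 minutes leg 2 → 00:42 UTC (Oct 10).
Add 1 hour 3 minutes layover in Yangon → 01:45 UTC.
Add 3 hours and 45 minutes leg 3 → 05:30 UTC.
Vantage Point is UTC+4:30, so local arrival = 05:30 + 4:30 = 10:00 on Oct 10.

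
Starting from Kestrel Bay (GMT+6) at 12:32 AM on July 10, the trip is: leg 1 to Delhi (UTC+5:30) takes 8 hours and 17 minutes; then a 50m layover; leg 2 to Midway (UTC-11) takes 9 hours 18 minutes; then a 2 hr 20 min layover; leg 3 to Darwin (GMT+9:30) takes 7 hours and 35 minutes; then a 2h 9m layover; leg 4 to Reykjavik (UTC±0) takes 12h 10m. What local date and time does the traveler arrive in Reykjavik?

1:11 PM on Jul 11

Convert departure to UTC: 12:32 AM − 6:00 = 6:32 PM UTC on Jul 9.
Add 8 hours and 17 minutes leg 1 → 2:49 AM UTC (Jul 10).
Add 50 minutes layover in Delhi → 3:39 AM UTC.
Add 9 hours and 18 minutes leg 2 → 12:57 PM UTC.
Add 2 hours and 20 minutes layover in Midway → 3:17 PM UTC.
Add 7 hours 35 minutes leg 3 → 10:52 PM UTC.
Add 2 hours and 9 minutes layover in Darwin → 1:01 AM UTC (Jul 11).
Add 12 hours 10 minutes leg 4 → 1:11 PM UTC.
Reykjavik is UTC+0, so local arrival is the same: 1:11 PM on Jul 11.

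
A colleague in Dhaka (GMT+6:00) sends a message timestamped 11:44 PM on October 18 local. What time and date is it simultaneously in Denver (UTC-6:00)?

Denver is 12:00 behind Dhaka.
Shift by the zone difference: 11:44 PM − 12:00 = 11:44 AM on Oct 18 in Denver.

11:44 AM on October 18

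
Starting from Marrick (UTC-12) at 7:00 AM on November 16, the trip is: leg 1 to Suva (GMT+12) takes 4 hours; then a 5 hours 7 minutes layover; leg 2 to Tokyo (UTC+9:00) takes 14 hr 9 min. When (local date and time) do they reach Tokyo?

Convert departure to UTC: 7:00 AM + 12:00 = 7:00 PM UTC on Nov 16.
Add 4 hours leg 1 → 11:00 PM UTC.
Add 5 hours and 7 minutes layover in Suva → 4:07 AM UTC (Nov 17).
Add 14 hours and 9 minutes leg 2 → 6:16 PM UTC.
Tokyo is UTC+9:00, so local arrival = 6:16 PM + 9:00 = 3:16 AM on Nov 18.

3:16 AM on November 18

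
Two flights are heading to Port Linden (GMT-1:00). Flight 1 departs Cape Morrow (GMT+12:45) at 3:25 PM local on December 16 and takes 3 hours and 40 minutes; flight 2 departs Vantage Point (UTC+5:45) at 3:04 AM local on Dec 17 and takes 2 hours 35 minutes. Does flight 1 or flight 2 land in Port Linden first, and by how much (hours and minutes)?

Flight 1 in UTC: 3:25 PM − 12:45 = 2:40 AM on Dec 16.
+3 hours and 40 minutes → arrive 6:20 AM UTC on Dec 16.
Flight 2 in UTC: 3:04 AM − 5:45 = 9:19 PM on Dec 16.
+2 hours 35 minutes → arrive 11:54 PM UTC on Dec 16.
Flight 1 lands earlier by 17 hours 34 minutes.

the first, by 17 hours 34 minutes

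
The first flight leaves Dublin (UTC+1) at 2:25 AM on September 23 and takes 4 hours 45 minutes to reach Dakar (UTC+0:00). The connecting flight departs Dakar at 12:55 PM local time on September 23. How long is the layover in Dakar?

6 hours 45 minutes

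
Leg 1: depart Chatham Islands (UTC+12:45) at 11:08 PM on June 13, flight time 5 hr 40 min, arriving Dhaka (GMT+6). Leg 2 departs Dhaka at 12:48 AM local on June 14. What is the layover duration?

2 hours 45 minutes

Convert departure to UTC: 11:08 PM − 12:45 = 10:23 AM UTC on Jun 13.
Add 5 hours and 40 minutes flight time → 4:03 PM UTC.
Dhaka is UTC+6:00, so local arrival = 4:03 PM + 6:00 = 10:03 PM on Jun 13.
Layover = 12:48 AM − 10:03 PM (+1 day) = 2 hours 45 minutes.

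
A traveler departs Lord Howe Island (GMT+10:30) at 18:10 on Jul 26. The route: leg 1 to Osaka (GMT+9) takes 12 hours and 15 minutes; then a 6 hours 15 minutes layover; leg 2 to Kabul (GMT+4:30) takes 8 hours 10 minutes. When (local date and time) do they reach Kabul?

14:50 on July 27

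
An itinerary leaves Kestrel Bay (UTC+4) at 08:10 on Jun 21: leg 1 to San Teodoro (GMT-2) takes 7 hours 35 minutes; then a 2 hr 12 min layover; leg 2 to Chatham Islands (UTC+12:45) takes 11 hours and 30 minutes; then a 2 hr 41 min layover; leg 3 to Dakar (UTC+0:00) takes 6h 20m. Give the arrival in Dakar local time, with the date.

Convert departure to UTC: 08:10 − 4:00 = 04:10 UTC on Jun 21.
Add 7 hours and 35 minutes leg 1 → 11:45 UTC.
Add 2 hours and 12 minutes layover in San Teodoro → 13:57 UTC.
Add 11 hours 30 minutes leg 2 → 01:27 UTC (Jun 22).
Add 2 hours 41 minutes layover in Chatham Islands → 04:08 UTC.
Add 6 hours and 20 minutes leg 3 → 10:28 UTC.
Dakar is UTC+0, so local arrival is the same: 10:28 on Jun 22.

10:28 on June 22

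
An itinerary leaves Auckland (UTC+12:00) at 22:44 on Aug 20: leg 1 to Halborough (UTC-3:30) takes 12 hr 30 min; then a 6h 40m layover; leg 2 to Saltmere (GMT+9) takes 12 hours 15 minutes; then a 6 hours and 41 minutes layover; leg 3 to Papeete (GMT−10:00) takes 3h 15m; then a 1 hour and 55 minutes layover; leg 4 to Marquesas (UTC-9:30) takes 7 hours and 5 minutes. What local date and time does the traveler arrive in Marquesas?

Convert departure to UTC: 22:44 − 12:00 = 10:44 UTC on Aug 20.
Add 12 hours 30 minutes leg 1 → 23:14 UTC.
Add 6 hours 40 minutes layover in Halborough → 05:54 UTC (Aug 21).
Add 12 hours 15 minutes leg 2 → 18:09 UTC.
Add 6 hours 41 minutes layover in Saltmere → 00:50 UTC (Aug 22).
Add 3 hours and 15 minutes leg 3 → 04:05 UTC.
Add 1 hour and 55 minutes layover in Papeete → 06:00 UTC.
Add 7 hours 5 minutes leg 4 → 13:05 UTC.
Marquesas is UTC−9:30, so local arrival = 13:05 − 9:30 = 03:35 on Aug 22.

03:35 on Aug 22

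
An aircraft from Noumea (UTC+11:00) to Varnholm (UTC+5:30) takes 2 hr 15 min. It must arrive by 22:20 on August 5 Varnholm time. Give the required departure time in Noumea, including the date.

Target arrival in UTC: 22:20 − 5:30 = 16:50 on Aug 5.
Subtract 2 hours and 15 minutes → departure 14:35 UTC on Aug 5.
Noumea is UTC+11:00: 14:35 + 11:00 = 01:35 on Aug 6.

01:35 on August 6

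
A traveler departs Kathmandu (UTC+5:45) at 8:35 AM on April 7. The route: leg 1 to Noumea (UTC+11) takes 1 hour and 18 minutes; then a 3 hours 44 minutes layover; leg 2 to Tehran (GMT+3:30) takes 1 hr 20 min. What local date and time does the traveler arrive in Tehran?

Convert departure to UTC: 8:35 AM − 5:45 = 2:50 AM UTC on Apr 7.
Add 1 hour 18 minutes leg 1 → 4:08 AM UTC.
Add 3 hours and 44 minutes layover in Noumea → 7:52 AM UTC.
Add 1 hour 20 minutes leg 2 → 9:12 AM UTC.
Tehran is UTC+3:30, so local arrival = 9:12 AM + 3:30 = 12:42 PM on Apr 7.

12:42 PM on April 7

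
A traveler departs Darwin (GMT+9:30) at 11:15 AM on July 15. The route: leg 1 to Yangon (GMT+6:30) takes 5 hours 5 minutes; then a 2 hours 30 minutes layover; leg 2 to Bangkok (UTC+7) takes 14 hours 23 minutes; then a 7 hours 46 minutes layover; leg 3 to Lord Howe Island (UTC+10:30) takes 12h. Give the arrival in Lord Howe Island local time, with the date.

5:59 AM on Jul 17

Convert departure to UTC: 11:15 AM − 9:30 = 1:45 AM UTC on Jul 15.
Add 5 hours and 5 minutes leg 1 → 6:50 AM UTC.
Add 2 hours 30 minutes layover in Yangon → 9:20 AM UTC.
Add 14 hours and 23 minutes leg 2 → 11:43 PM UTC.
Add 7 hours 46 minutes layover in Bangkok → 7:29 AM UTC (Jul 16).
Add 12 hours leg 3 → 7:29 PM UTC.
Lord Howe Island is UTC+10:30, so local arrival = 7:29 PM + 10:30 = 5:59 AM on Jul 17.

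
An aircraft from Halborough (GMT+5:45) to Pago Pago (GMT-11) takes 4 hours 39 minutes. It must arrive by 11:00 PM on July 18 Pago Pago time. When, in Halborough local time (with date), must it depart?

Target arrival in UTC: 11:00 PM + 11:00 = 10:00 AM on Jul 19.
Subtract 4 hours 39 minutes → departure 5:21 AM UTC on Jul 19.
Halborough is UTC+5:45: 5:21 AM + 5:45 = 11:06 AM on Jul 19.

11:06 AM on July 19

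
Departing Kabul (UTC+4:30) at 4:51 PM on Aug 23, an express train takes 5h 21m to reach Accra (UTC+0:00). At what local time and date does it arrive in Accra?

5:42 PM on August 23

Accra is 4:30 behind Kabul.
After 5 hours and 21 minutes it is 10:12 PM in Kabul.
Shift by the zone difference: 10:12 PM − 4:30 = 5:42 PM on Aug 23 in Accra.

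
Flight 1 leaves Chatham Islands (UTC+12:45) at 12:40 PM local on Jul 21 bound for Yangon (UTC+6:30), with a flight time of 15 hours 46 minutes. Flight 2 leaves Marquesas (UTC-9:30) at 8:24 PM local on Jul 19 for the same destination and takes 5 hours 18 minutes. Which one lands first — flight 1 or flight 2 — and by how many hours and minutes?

the second, by 28 hours 29 minutes

Flight 1 in UTC: 12:40 PM − 12:45 = 11:55 PM on Jul 20.
+15 hours 46 minutes → arrive 3:41 PM UTC on Jul 21.
Flight 2 in UTC: 8:24 PM + 9:30 = 5:54 AM on Jul 20.
+5 hours 18 minutes → arrive 11:12 AM UTC on Jul 20.
Flight 2 lands earlier by 28 hours 29 minutes.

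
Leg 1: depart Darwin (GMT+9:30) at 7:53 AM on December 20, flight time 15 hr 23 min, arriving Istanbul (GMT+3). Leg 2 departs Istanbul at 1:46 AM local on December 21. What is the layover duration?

9 hours

Convert departure to UTC: 7:53 AM − 9:30 = 10:23 PM UTC on Dec 19.
Add 15 hours 23 minutes flight time → 1:46 PM UTC (Dec 20).
Istanbul is UTC+3:00, so local arrival = 1:46 PM + 3:00 = 4:46 PM on Dec 20.
Layover = 1:46 AM − 4:46 PM (+1 day) = 9 hours.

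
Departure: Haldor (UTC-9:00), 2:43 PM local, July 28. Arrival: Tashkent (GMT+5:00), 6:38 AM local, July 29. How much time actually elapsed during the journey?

1 hour 55 minutes

Departure in UTC: 2:43 PM + 9:00 = 11:43 PM on Jul 28.
Arrival in UTC: 6:38 AM − 5:00 = 1:38 AM on Jul 29.
Elapsed = 1:38 AM − 11:43 PM (+1 day) = 1 hour 55 minutes.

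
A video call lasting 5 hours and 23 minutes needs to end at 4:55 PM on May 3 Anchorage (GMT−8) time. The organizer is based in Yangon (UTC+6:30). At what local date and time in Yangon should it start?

2:02 AM on May 4

Target end time in UTC: 4:55 PM + 8:00 = 12:55 AM on May 4.
Subtract 5 hours 23 minutes → start 7:32 PM UTC on May 3.
Yangon is UTC+6:30: 7:32 PM + 6:30 = 2:02 AM on May 4.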